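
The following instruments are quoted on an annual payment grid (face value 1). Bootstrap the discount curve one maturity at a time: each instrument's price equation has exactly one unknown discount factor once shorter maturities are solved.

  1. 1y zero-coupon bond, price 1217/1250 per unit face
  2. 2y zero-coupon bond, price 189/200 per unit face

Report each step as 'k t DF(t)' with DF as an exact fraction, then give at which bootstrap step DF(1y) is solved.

1 1 1217/1250
2 2 189/200
DF(1y) is solved at step 1

step 1 [1y] zero: DF = P = 1217/1250 ≈ 0.973600
step 2 [2y] zero: DF = P = 189/200 ≈ 0.945000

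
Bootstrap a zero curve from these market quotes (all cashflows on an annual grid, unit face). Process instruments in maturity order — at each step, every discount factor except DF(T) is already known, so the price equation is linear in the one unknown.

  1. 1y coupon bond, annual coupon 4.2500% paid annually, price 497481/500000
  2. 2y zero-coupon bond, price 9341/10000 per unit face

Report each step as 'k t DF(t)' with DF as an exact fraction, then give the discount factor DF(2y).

step 1 [1y] bond c/1=17/400: DF=(497481/500000 − 17/400·(0))/(1+17/400) = 1193/1250 ≈ 0.954400
step 2 [2y] zero: DF = P = 9341/10000 ≈ 0.934100

1 1 1193/1250
2 2 9341/10000
DF(2y) = 9341/10000 ≈ 0.934100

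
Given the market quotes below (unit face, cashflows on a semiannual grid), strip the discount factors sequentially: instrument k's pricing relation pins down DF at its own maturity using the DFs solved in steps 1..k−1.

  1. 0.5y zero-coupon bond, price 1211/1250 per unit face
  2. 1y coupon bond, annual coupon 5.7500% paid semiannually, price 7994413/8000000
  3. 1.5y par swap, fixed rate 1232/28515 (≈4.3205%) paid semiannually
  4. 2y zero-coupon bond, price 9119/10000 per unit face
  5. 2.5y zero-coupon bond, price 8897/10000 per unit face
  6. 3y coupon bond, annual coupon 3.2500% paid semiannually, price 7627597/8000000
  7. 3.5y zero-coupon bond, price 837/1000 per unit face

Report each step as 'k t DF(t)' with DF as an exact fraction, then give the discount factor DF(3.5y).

step 1 [0.5y] zero: DF = P = 1211/1250 ≈ 0.968800
step 2 [1y] bond c/2=23/800: DF=(7994413/8000000 − 23/800·(0.968800))/(1+23/800) = 9443/10000 ≈ 0.944300
step 3 [1.5y] swap r/2=616/28515: DF=(1 − 616/28515·(0.968800+0.944300))/(1+616/28515) = 1173/1250 ≈ 0.938400
step 4 [2y] zero: DF = P = 9119/10000 ≈ 0.911900
step 5 [2.5y] zero: DF = P = 8897/10000 ≈ 0.889700
step 6 [3y] bond c/2=13/800: DF=(7627597/8000000 − 13/800·(0.968800+0.944300+0.938400+0.911900+0.889700))/(1+13/800) = 4319/5000 ≈ 0.863800
step 7 [3.5y] zero: DF = P = 837/1000 ≈ 0.837000

1 1/2 1211/1250
2 1 9443/10000
3 3/2 1173/1250
4 2 9119/10000
5 5/2 8897/10000
6 3 4319/5000
7 7/2 837/1000
DF(3.5y) = 837/1000 ≈ 0.837000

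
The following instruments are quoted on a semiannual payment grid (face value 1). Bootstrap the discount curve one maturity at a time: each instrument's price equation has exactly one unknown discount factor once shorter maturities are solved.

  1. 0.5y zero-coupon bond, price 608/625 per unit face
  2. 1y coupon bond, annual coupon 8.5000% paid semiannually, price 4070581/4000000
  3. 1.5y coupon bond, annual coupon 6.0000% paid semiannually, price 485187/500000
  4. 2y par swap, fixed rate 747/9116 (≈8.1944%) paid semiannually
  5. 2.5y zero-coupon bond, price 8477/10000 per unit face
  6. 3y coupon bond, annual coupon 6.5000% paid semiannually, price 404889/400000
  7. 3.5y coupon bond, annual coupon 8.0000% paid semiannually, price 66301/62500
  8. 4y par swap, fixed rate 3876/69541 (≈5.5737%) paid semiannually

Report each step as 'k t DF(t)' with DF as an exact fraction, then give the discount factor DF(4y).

step 1 [0.5y] zero: DF = P = 608/625 ≈ 0.972800
step 2 [1y] bond c/2=17/400: DF=(4070581/4000000 − 17/400·(0.972800))/(1+17/400) = 1873/2000 ≈ 0.936500
step 3 [1.5y] bond c/2=3/100: DF=(485187/500000 − 3/100·(0.972800+0.936500))/(1+3/100) = 1773/2000 ≈ 0.886500
step 4 [2y] swap r/2=747/18232: DF=(1 − 747/18232·(0.972800+0.936500+0.886500))/(1+747/18232) = 4253/5000 ≈ 0.850600
step 5 [2.5y] zero: DF = P = 8477/10000 ≈ 0.847700
step 6 [3y] bond c/2=13/400: DF=(404889/400000 − 13/400·(0.972800+0.936500+0.886500+0.850600+0.847700))/(1+13/400) = 8389/10000 ≈ 0.838900
step 7 [3.5y] bond c/2=1/25: DF=(66301/62500 − 1/25·(0.972800+0.936500+0.886500+0.850600+0.847700+0.838900))/(1+1/25) = 8149/10000 ≈ 0.814900
step 8 [4y] swap r/2=1938/69541: DF=(1 − 1938/69541·(0.972800+0.936500+0.886500+0.850600+0.847700+0.838900+0.814900))/(1+1938/69541) = 4031/5000 ≈ 0.806200

1 1/2 608/625
2 1 1873/2000
3 3/2 1773/2000
4 2 4253/5000
5 5/2 8477/10000
6 3 8389/10000
7 7/2 8149/10000
8 4 4031/5000
DF(4y) = 4031/5000 ≈ 0.806200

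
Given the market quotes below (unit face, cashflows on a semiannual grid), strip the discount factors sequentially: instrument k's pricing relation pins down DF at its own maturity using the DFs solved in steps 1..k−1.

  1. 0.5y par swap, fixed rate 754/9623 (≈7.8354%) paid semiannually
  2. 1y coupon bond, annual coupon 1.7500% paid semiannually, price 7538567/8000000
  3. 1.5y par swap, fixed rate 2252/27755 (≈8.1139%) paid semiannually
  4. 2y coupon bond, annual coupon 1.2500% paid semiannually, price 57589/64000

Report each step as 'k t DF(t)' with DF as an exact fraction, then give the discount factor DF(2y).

step 1 [0.5y] swap r/2=377/9623: DF=(1 − 377/9623·(0))/(1+377/9623) = 9623/10000 ≈ 0.962300
step 2 [1y] bond c/2=7/800: DF=(7538567/8000000 − 7/800·(0.962300))/(1+7/800) = 4629/5000 ≈ 0.925800
step 3 [1.5y] swap r/2=1126/27755: DF=(1 − 1126/27755·(0.962300+0.925800))/(1+1126/27755) = 4437/5000 ≈ 0.887400
step 4 [2y] bond c/2=1/160: DF=(57589/64000 − 1/160·(0.962300+0.925800+0.887400))/(1+1/160) = 877/1000 ≈ 0.877000

1 1/2 9623/10000
2 1 4629/5000
3 3/2 4437/5000
4 2 877/1000
DF(2y) = 877/1000 ≈ 0.877000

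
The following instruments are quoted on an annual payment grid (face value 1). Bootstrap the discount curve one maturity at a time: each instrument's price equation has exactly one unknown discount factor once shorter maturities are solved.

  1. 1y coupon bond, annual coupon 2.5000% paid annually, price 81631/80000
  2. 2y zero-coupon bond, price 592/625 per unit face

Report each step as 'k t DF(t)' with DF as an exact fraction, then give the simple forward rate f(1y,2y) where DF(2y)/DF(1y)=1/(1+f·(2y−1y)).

1 1 1991/2000
2 2 592/625
f(1y,2y) = ((1991/2000)/(592/625) − 1)/(1) = 483/9472 ≈ 5.0992%

step 1 [1y] bond c/1=1/40: DF=(81631/80000 − 1/40·(0))/(1+1/40) = 1991/2000 ≈ 0.995500
step 2 [2y] zero: DF = P = 592/625 ≈ 0.947200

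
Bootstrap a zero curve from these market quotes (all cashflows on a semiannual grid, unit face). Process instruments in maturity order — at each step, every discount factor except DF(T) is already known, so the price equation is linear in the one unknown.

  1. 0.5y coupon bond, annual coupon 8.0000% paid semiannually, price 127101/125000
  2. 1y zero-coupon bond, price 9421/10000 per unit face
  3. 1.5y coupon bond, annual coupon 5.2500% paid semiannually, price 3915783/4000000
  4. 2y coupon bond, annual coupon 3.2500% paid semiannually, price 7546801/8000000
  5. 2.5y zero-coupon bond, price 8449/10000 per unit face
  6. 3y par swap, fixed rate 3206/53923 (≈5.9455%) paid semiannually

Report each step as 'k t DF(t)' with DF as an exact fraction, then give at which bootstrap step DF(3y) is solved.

1 1/2 9777/10000
2 1 9421/10000
3 3/2 1131/1250
4 2 8831/10000
5 5/2 8449/10000
6 3 8397/10000
DF(3y) is solved at step 6

step 1 [0.5y] bond c/2=1/25: DF=(127101/125000 − 1/25·(0))/(1+1/25) = 9777/10000 ≈ 0.977700
step 2 [1y] zero: DF = P = 9421/10000 ≈ 0.942100
step 3 [1.5y] bond c/2=21/800: DF=(3915783/4000000 − 21/800·(0.977700+0.942100))/(1+21/800) = 1131/1250 ≈ 0.904800
step 4 [2y] bond c/2=13/800: DF=(7546801/8000000 − 13/800·(0.977700+0.942100+0.904800))/(1+13/800) = 8831/10000 ≈ 0.883100
step 5 [2.5y] zero: DF = P = 8449/10000 ≈ 0.844900
step 6 [3y] swap r/2=1603/53923: DF=(1 − 1603/53923·(0.977700+0.942100+0.904800+0.883100+0.844900))/(1+1603/53923) = 8397/10000 ≈ 0.839700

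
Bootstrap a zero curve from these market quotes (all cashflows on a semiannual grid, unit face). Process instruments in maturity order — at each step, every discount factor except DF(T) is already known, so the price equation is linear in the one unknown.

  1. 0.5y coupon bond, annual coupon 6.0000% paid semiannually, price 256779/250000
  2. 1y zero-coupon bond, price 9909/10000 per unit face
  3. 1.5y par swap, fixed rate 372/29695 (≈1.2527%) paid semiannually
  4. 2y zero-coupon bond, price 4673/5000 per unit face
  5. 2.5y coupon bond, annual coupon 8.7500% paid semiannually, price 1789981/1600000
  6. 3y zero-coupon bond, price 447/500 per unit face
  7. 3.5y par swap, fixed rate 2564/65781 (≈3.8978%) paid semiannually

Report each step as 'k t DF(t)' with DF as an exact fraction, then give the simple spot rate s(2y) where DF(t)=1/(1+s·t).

1 1/2 2493/2500
2 1 9909/10000
3 3/2 4907/5000
4 2 4673/5000
5 5/2 4541/5000
6 3 447/500
7 7/2 4359/5000
s(2y) = (1/(4673/5000) − 1)/(2) = 327/9346 ≈ 3.4988%

step 1 [0.5y] bond c/2=3/100: DF=(256779/250000 − 3/100·(0))/(1+3/100) = 2493/2500 ≈ 0.997200
step 2 [1y] zero: DF = P = 9909/10000 ≈ 0.990900
step 3 [1.5y] swap r/2=186/29695: DF=(1 − 186/29695·(0.997200+0.990900))/(1+186/29695) = 4907/5000 ≈ 0.981400
step 4 [2y] zero: DF = P = 4673/5000 ≈ 0.934600
step 5 [2.5y] bond c/2=7/160: DF=(1789981/1600000 − 7/160·(0.997200+0.990900+0.981400+0.934600))/(1+7/160) = 4541/5000 ≈ 0.908200
step 6 [3y] zero: DF = P = 447/500 ≈ 0.894000
step 7 [3.5y] swap r/2=1282/65781: DF=(1 − 1282/65781·(0.997200+0.990900+0.981400+0.934600+0.908200+0.894000))/(1+1282/65781) = 4359/5000 ≈ 0.871800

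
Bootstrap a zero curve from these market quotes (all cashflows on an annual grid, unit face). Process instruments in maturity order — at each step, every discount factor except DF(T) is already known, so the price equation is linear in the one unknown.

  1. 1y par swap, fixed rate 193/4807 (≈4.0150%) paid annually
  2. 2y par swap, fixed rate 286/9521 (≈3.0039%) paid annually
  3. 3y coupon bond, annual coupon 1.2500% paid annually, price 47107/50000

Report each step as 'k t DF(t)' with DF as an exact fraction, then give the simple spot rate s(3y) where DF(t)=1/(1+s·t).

1 1 4807/5000
2 2 2357/2500
3 3 907/1000
s(3y) = (1/(907/1000) − 1)/(3) = 31/907 ≈ 3.4179%

step 1 [1y] swap r/1=193/4807: DF=(1 − 193/4807·(0))/(1+193/4807) = 4807/5000 ≈ 0.961400
step 2 [2y] swap r/1=286/9521: DF=(1 − 286/9521·(0.961400))/(1+286/9521) = 2357/2500 ≈ 0.942800
step 3 [3y] bond c/1=1/80: DF=(47107/50000 − 1/80·(0.961400+0.942800))/(1+1/80) = 907/1000 ≈ 0.907000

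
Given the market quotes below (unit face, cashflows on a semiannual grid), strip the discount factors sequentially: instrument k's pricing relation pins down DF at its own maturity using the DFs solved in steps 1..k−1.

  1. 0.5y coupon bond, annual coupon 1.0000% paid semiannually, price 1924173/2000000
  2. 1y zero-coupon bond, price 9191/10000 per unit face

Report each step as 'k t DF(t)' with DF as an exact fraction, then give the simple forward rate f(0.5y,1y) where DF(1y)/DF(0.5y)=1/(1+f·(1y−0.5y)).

1 1/2 9573/10000
2 1 9191/10000
f(0.5y,1y) = ((9573/10000)/(9191/10000) − 1)/(1/2) = 764/9191 ≈ 8.3125%

step 1 [0.5y] bond c/2=1/200: DF=(1924173/2000000 − 1/200·(0))/(1+1/200) = 9573/10000 ≈ 0.957300
step 2 [1y] zero: DF = P = 9191/10000 ≈ 0.919100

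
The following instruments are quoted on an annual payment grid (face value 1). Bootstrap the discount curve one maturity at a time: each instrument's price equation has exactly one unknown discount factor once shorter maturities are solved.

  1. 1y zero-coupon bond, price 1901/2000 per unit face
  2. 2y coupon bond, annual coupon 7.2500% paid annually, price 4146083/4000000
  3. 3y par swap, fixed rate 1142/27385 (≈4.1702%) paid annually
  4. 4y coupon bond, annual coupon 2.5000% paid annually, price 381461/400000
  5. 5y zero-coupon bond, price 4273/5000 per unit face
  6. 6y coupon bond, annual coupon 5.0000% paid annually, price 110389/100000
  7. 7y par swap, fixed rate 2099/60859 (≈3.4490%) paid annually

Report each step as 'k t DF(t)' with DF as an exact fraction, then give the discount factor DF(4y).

1 1 1901/2000
2 2 4511/5000
3 3 4429/5000
4 4 2159/2500
5 5 4273/5000
6 6 8391/10000
7 7 7901/10000
DF(4y) = 2159/2500 ≈ 0.863600

step 1 [1y] zero: DF = P = 1901/2000 ≈ 0.950500
step 2 [2y] bond c/1=29/400: DF=(4146083/4000000 − 29/400·(0.950500))/(1+29/400) = 4511/5000 ≈ 0.902200
step 3 [3y] swap r/1=1142/27385: DF=(1 − 1142/27385·(0.950500+0.902200))/(1+1142/27385) = 4429/5000 ≈ 0.885800
step 4 [4y] bond c/1=1/40: DF=(381461/400000 − 1/40·(0.950500+0.902200+0.885800))/(1+1/40) = 2159/2500 ≈ 0.863600
step 5 [5y] zero: DF = P = 4273/5000 ≈ 0.854600
step 6 [6y] bond c/1=1/20: DF=(110389/100000 − 1/20·(0.950500+0.902200+0.885800+0.863600+0.854600))/(1+1/20) = 8391/10000 ≈ 0.839100
step 7 [7y] swap r/1=2099/60859: DF=(1 − 2099/60859·(0.950500+0.902200+0.885800+0.863600+0.854600+0.839100))/(1+2099/60859) = 7901/10000 ≈ 0.790100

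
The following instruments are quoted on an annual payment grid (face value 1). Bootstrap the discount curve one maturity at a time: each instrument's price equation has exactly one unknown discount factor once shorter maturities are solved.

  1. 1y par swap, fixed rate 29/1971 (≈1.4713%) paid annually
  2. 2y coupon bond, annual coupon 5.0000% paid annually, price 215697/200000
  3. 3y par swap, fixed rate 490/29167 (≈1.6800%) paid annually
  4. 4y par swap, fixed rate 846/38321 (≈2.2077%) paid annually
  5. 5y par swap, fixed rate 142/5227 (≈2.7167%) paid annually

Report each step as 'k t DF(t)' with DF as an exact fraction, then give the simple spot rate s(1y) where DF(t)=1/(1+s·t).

step 1 [1y] swap r/1=29/1971: DF=(1 − 29/1971·(0))/(1+29/1971) = 1971/2000 ≈ 0.985500
step 2 [2y] bond c/1=1/20: DF=(215697/200000 − 1/20·(0.985500))/(1+1/20) = 4901/5000 ≈ 0.980200
step 3 [3y] swap r/1=490/29167: DF=(1 − 490/29167·(0.985500+0.980200))/(1+490/29167) = 951/1000 ≈ 0.951000
step 4 [4y] swap r/1=846/38321: DF=(1 − 846/38321·(0.985500+0.980200+0.951000))/(1+846/38321) = 4577/5000 ≈ 0.915400
step 5 [5y] swap r/1=142/5227: DF=(1 − 142/5227·(0.985500+0.980200+0.951000+0.915400))/(1+142/5227) = 4361/5000 ≈ 0.872200

1 1 1971/2000
2 2 4901/5000
3 3 951/1000
4 4 4577/5000
5 5 4361/5000
s(1y) = (1/(1971/2000) − 1)/(1) = 29/1971 ≈ 1.4713%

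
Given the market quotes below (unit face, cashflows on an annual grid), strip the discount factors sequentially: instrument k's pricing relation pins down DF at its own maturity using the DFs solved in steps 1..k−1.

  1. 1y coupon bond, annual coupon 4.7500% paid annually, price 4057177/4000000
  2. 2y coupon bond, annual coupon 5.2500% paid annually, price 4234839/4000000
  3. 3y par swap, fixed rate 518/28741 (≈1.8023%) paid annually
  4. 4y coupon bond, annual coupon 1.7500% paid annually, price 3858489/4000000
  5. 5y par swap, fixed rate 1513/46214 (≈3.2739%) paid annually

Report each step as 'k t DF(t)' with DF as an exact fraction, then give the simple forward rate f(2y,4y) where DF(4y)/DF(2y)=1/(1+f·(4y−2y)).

1 1 9683/10000
2 2 1197/1250
3 3 4741/5000
4 4 4493/5000
5 5 8487/10000
f(2y,4y) = ((1197/1250)/(4493/5000) − 1)/(2) = 295/8986 ≈ 3.2829%

step 1 [1y] bond c/1=19/400: DF=(4057177/4000000 − 19/400·(0))/(1+19/400) = 9683/10000 ≈ 0.968300
step 2 [2y] bond c/1=21/400: DF=(4234839/4000000 − 21/400·(0.968300))/(1+21/400) = 1197/1250 ≈ 0.957600
step 3 [3y] swap r/1=518/28741: DF=(1 − 518/28741·(0.968300+0.957600))/(1+518/28741) = 4741/5000 ≈ 0.948200
step 4 [4y] bond c/1=7/400: DF=(3858489/4000000 − 7/400·(0.968300+0.957600+0.948200))/(1+7/400) = 4493/5000 ≈ 0.898600
step 5 [5y] swap r/1=1513/46214: DF=(1 − 1513/46214·(0.968300+0.957600+0.948200+0.898600))/(1+1513/46214) = 8487/10000 ≈ 0.848700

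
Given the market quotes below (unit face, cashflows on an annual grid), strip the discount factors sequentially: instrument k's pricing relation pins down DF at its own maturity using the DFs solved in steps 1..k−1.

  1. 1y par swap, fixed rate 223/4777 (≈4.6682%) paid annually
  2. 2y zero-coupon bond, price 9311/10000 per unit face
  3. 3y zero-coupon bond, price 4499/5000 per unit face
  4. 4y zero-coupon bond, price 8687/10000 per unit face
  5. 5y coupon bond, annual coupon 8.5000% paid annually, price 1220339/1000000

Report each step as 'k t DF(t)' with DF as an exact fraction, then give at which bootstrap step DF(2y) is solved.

step 1 [1y] swap r/1=223/4777: DF=(1 − 223/4777·(0))/(1+223/4777) = 4777/5000 ≈ 0.955400
step 2 [2y] zero: DF = P = 9311/10000 ≈ 0.931100
step 3 [3y] zero: DF = P = 4499/5000 ≈ 0.899800
step 4 [4y] zero: DF = P = 8687/10000 ≈ 0.868700
step 5 [5y] bond c/1=17/200: DF=(1220339/1000000 − 17/200·(0.955400+0.931100+0.899800+0.868700))/(1+17/200) = 524/625 ≈ 0.838400

1 1 4777/5000
2 2 9311/10000
3 3 4499/5000
4 4 8687/10000
5 5 524/625
DF(2y) is solved at step 2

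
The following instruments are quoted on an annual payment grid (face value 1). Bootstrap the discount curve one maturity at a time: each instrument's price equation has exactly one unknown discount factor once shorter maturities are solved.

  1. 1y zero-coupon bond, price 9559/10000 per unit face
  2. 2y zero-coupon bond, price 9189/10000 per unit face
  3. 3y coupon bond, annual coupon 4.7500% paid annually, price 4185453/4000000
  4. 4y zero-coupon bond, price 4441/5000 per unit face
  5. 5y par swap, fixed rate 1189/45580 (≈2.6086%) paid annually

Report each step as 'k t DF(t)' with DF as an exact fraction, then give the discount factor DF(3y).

1 1 9559/10000
2 2 9189/10000
3 3 9139/10000
4 4 4441/5000
5 5 8811/10000
DF(3y) = 9139/10000 ≈ 0.913900

step 1 [1y] zero: DF = P = 9559/10000 ≈ 0.955900
step 2 [2y] zero: DF = P = 9189/10000 ≈ 0.918900
step 3 [3y] bond c/1=19/400: DF=(4185453/4000000 − 19/400·(0.955900+0.918900))/(1+19/400) = 9139/10000 ≈ 0.913900
step 4 [4y] zero: DF = P = 4441/5000 ≈ 0.888200
step 5 [5y] swap r/1=1189/45580: DF=(1 − 1189/45580·(0.955900+0.918900+0.913900+0.888200))/(1+1189/45580) = 8811/10000 ≈ 0.881100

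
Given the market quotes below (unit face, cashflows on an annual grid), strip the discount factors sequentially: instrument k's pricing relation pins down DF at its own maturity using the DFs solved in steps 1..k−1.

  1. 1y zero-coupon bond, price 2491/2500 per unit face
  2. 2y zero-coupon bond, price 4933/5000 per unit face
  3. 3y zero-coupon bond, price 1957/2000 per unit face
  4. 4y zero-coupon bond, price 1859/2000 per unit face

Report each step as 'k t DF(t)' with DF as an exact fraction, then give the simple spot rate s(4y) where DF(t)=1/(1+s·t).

step 1 [1y] zero: DF = P = 2491/2500 ≈ 0.996400
step 2 [2y] zero: DF = P = 4933/5000 ≈ 0.986600
step 3 [3y] zero: DF = P = 1957/2000 ≈ 0.978500
step 4 [4y] zero: DF = P = 1859/2000 ≈ 0.929500

1 1 2491/2500
2 2 4933/5000
3 3 1957/2000
4 4 1859/2000
s(4y) = (1/(1859/2000) − 1)/(4) = 141/7436 ≈ 1.8962%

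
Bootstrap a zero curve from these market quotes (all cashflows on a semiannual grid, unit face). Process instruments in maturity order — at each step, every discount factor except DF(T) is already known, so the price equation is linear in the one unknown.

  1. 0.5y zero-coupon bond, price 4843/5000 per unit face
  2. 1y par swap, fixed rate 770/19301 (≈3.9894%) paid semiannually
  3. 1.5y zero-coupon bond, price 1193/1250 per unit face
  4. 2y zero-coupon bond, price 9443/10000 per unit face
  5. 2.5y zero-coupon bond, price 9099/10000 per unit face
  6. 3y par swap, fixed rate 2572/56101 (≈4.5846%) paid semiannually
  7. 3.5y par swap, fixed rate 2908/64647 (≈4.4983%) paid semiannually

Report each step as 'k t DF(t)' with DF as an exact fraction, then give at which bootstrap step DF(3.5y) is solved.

1 1/2 4843/5000
2 1 1923/2000
3 3/2 1193/1250
4 2 9443/10000
5 5/2 9099/10000
6 3 4357/5000
7 7/2 4273/5000
DF(3.5y) is solved at step 7

step 1 [0.5y] zero: DF = P = 4843/5000 ≈ 0.968600
step 2 [1y] swap r/2=385/19301: DF=(1 − 385/19301·(0.968600))/(1+385/19301) = 1923/2000 ≈ 0.961500
step 3 [1.5y] zero: DF = P = 1193/1250 ≈ 0.954400
step 4 [2y] zero: DF = P = 9443/10000 ≈ 0.944300
step 5 [2.5y] zero: DF = P = 9099/10000 ≈ 0.909900
step 6 [3y] swap r/2=1286/56101: DF=(1 − 1286/56101·(0.968600+0.961500+0.954400+0.944300+0.909900))/(1+1286/56101) = 4357/5000 ≈ 0.871400
step 7 [3.5y] swap r/2=1454/64647: DF=(1 − 1454/64647·(0.968600+0.961500+0.954400+0.944300+0.909900+0.871400))/(1+1454/64647) = 4273/5000 ≈ 0.854600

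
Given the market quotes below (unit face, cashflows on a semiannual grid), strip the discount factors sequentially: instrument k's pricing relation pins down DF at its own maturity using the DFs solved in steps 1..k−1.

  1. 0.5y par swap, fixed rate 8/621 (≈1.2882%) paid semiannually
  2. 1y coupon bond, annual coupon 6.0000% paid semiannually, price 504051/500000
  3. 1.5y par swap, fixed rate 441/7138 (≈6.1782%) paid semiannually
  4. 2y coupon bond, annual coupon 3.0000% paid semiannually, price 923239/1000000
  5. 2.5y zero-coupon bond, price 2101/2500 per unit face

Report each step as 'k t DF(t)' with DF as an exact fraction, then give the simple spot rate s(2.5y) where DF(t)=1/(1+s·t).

step 1 [0.5y] swap r/2=4/621: DF=(1 − 4/621·(0))/(1+4/621) = 621/625 ≈ 0.993600
step 2 [1y] bond c/2=3/100: DF=(504051/500000 − 3/100·(0.993600))/(1+3/100) = 4749/5000 ≈ 0.949800
step 3 [1.5y] swap r/2=441/14276: DF=(1 − 441/14276·(0.993600+0.949800))/(1+441/14276) = 4559/5000 ≈ 0.911800
step 4 [2y] bond c/2=3/200: DF=(923239/1000000 − 3/200·(0.993600+0.949800+0.911800))/(1+3/200) = 4337/5000 ≈ 0.867400
step 5 [2.5y] zero: DF = P = 2101/2500 ≈ 0.840400

1 1/2 621/625
2 1 4749/5000
3 3/2 4559/5000
4 2 4337/5000
5 5/2 2101/2500
s(2.5y) = (1/(2101/2500) − 1)/(5/2) = 798/10505 ≈ 7.5964%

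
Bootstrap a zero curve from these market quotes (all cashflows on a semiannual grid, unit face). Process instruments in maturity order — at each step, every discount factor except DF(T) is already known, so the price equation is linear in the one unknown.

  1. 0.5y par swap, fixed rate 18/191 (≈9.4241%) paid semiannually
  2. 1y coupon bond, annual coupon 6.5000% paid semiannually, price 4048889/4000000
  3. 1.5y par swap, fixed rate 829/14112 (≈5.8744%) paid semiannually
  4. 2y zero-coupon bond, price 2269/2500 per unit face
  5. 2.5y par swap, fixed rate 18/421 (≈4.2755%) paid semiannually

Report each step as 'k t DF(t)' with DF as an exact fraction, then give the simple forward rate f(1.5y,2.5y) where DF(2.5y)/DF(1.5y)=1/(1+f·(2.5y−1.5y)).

step 1 [0.5y] swap r/2=9/191: DF=(1 − 9/191·(0))/(1+9/191) = 191/200 ≈ 0.955000
step 2 [1y] bond c/2=13/400: DF=(4048889/4000000 − 13/400·(0.955000))/(1+13/400) = 9503/10000 ≈ 0.950300
step 3 [1.5y] swap r/2=829/28224: DF=(1 − 829/28224·(0.955000+0.950300))/(1+829/28224) = 9171/10000 ≈ 0.917100
step 4 [2y] zero: DF = P = 2269/2500 ≈ 0.907600
step 5 [2.5y] swap r/2=9/421: DF=(1 − 9/421·(0.955000+0.950300+0.917100+0.907600))/(1+9/421) = 901/1000 ≈ 0.901000

1 1/2 191/200
2 1 9503/10000
3 3/2 9171/10000
4 2 2269/2500
5 5/2 901/1000
f(1.5y,2.5y) = ((9171/10000)/(901/1000) − 1)/(1) = 161/9010 ≈ 1.7869%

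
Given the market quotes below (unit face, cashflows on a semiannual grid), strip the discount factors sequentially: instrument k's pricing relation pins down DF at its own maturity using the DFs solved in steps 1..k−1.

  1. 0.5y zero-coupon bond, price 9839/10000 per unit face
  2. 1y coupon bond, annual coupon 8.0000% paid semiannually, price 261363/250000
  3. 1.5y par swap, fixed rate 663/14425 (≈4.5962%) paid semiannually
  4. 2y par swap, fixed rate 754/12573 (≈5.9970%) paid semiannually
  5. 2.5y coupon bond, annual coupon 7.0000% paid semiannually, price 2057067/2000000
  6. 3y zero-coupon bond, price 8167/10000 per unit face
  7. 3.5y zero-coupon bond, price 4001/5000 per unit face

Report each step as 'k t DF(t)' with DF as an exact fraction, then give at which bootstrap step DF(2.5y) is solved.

1 1/2 9839/10000
2 1 4837/5000
3 3/2 9337/10000
4 2 8869/10000
5 5/2 4331/5000
6 3 8167/10000
7 7/2 4001/5000
DF(2.5y) is solved at step 5

step 1 [0.5y] zero: DF = P = 9839/10000 ≈ 0.983900
step 2 [1y] bond c/2=1/25: DF=(261363/250000 − 1/25·(0.983900))/(1+1/25) = 4837/5000 ≈ 0.967400
step 3 [1.5y] swap r/2=663/28850: DF=(1 − 663/28850·(0.983900+0.967400))/(1+663/28850) = 9337/10000 ≈ 0.933700
step 4 [2y] swap r/2=377/12573: DF=(1 − 377/12573·(0.983900+0.967400+0.933700))/(1+377/12573) = 8869/10000 ≈ 0.886900
step 5 [2.5y] bond c/2=7/200: DF=(2057067/2000000 − 7/200·(0.983900+0.967400+0.933700+0.886900))/(1+7/200) = 4331/5000 ≈ 0.866200
step 6 [3y] zero: DF = P = 8167/10000 ≈ 0.816700
step 7 [3.5y] zero: DF = P = 4001/5000 ≈ 0.800200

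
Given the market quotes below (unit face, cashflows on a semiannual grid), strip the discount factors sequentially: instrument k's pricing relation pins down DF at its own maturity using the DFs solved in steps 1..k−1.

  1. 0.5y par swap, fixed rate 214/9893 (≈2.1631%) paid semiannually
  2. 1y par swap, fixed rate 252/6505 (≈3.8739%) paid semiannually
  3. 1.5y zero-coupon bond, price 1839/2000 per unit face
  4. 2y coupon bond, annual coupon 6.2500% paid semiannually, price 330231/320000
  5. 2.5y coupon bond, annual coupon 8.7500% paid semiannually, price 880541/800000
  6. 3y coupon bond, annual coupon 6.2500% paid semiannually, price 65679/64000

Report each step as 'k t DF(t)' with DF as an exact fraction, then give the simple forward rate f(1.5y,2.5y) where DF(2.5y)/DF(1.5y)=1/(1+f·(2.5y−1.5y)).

step 1 [0.5y] swap r/2=107/9893: DF=(1 − 107/9893·(0))/(1+107/9893) = 9893/10000 ≈ 0.989300
step 2 [1y] swap r/2=126/6505: DF=(1 − 126/6505·(0.989300))/(1+126/6505) = 4811/5000 ≈ 0.962200
step 3 [1.5y] zero: DF = P = 1839/2000 ≈ 0.919500
step 4 [2y] bond c/2=1/32: DF=(330231/320000 − 1/32·(0.989300+0.962200+0.919500))/(1+1/32) = 9137/10000 ≈ 0.913700
step 5 [2.5y] bond c/2=7/160: DF=(880541/800000 − 7/160·(0.989300+0.962200+0.919500+0.913700))/(1+7/160) = 8959/10000 ≈ 0.895900
step 6 [3y] bond c/2=1/32: DF=(65679/64000 − 1/32·(0.989300+0.962200+0.919500+0.913700+0.895900))/(1+1/32) = 8533/10000 ≈ 0.853300

1 1/2 9893/10000
2 1 4811/5000
3 3/2 1839/2000
4 2 9137/10000
5 5/2 8959/10000
6 3 8533/10000
f(1.5y,2.5y) = ((1839/2000)/(8959/10000) − 1)/(1) = 236/8959 ≈ 2.6342%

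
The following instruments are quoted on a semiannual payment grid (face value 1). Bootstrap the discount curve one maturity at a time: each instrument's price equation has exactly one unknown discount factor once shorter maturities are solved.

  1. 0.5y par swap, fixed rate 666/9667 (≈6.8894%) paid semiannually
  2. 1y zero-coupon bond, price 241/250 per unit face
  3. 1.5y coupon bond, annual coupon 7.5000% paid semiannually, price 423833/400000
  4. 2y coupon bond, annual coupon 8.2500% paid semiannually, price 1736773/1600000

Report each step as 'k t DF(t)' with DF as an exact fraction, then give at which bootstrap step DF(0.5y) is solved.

step 1 [0.5y] swap r/2=333/9667: DF=(1 − 333/9667·(0))/(1+333/9667) = 9667/10000 ≈ 0.966700
step 2 [1y] zero: DF = P = 241/250 ≈ 0.964000
step 3 [1.5y] bond c/2=3/80: DF=(423833/400000 − 3/80·(0.966700+0.964000))/(1+3/80) = 1903/2000 ≈ 0.951500
step 4 [2y] bond c/2=33/800: DF=(1736773/1600000 − 33/800·(0.966700+0.964000+0.951500))/(1+33/800) = 9283/10000 ≈ 0.928300

1 1/2 9667/10000
2 1 241/250
3 3/2 1903/2000
4 2 9283/10000
DF(0.5y) is solved at step 1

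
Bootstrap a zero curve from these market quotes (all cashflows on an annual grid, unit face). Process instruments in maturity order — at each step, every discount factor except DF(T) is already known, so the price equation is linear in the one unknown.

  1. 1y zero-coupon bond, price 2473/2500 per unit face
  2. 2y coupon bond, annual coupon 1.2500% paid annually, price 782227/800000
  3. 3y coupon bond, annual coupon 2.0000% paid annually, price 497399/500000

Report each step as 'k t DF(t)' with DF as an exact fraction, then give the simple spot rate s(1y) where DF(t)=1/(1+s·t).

1 1 2473/2500
2 2 1907/2000
3 3 2343/2500
s(1y) = (1/(2473/2500) − 1)/(1) = 27/2473 ≈ 1.0918%

step 1 [1y] zero: DF = P = 2473/2500 ≈ 0.989200
step 2 [2y] bond c/1=1/80: DF=(782227/800000 − 1/80·(0.989200))/(1+1/80) = 1907/2000 ≈ 0.953500
step 3 [3y] bond c/1=1/50: DF=(497399/500000 − 1/50·(0.989200+0.953500))/(1+1/50) = 2343/2500 ≈ 0.937200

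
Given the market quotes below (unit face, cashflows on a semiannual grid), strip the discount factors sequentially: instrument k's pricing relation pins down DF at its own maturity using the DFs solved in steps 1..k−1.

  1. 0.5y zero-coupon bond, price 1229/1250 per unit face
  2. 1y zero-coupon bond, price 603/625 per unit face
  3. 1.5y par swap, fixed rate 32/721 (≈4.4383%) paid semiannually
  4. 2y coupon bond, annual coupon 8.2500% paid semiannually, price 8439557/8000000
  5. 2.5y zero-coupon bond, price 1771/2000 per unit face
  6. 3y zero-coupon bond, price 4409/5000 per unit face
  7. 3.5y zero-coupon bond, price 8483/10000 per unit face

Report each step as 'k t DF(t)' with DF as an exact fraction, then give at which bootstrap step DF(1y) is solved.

1 1/2 1229/1250
2 1 603/625
3 3/2 117/125
4 2 8989/10000
5 5/2 1771/2000
6 3 4409/5000
7 7/2 8483/10000
DF(1y) is solved at step 2

step 1 [0.5y] zero: DF = P = 1229/1250 ≈ 0.983200
step 2 [1y] zero: DF = P = 603/625 ≈ 0.964800
step 3 [1.5y] swap r/2=16/721: DF=(1 − 16/721·(0.983200+0.964800))/(1+16/721) = 117/125 ≈ 0.936000
step 4 [2y] bond c/2=33/800: DF=(8439557/8000000 − 33/800·(0.983200+0.964800+0.936000))/(1+33/800) = 8989/10000 ≈ 0.898900
step 5 [2.5y] zero: DF = P = 1771/2000 ≈ 0.885500
step 6 [3y] zero: DF = P = 4409/5000 ≈ 0.881800
step 7 [3.5y] zero: DF = P = 8483/10000 ≈ 0.848300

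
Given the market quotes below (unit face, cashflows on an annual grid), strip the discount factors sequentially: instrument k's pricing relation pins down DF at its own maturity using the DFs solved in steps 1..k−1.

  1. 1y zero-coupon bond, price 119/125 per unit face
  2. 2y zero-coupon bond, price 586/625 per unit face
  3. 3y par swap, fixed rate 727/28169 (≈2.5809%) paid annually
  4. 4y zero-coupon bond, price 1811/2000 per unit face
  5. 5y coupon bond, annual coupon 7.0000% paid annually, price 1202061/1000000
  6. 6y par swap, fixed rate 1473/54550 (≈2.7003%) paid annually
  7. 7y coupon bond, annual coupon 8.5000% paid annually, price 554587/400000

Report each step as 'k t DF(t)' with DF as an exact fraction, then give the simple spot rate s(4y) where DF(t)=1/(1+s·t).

1 1 119/125
2 2 586/625
3 3 9273/10000
4 4 1811/2000
5 5 8799/10000
6 6 8527/10000
7 7 1701/2000
s(4y) = (1/(1811/2000) − 1)/(4) = 189/7244 ≈ 2.6091%

step 1 [1y] zero: DF = P = 119/125 ≈ 0.952000
step 2 [2y] zero: DF = P = 586/625 ≈ 0.937600
step 3 [3y] swap r/1=727/28169: DF=(1 − 727/28169·(0.952000+0.937600))/(1+727/28169) = 9273/10000 ≈ 0.927300
step 4 [4y] zero: DF = P = 1811/2000 ≈ 0.905500
step 5 [5y] bond c/1=7/100: DF=(1202061/1000000 − 7/100·(0.952000+0.937600+0.927300+0.905500))/(1+7/100) = 8799/10000 ≈ 0.879900
step 6 [6y] swap r/1=1473/54550: DF=(1 − 1473/54550·(0.952000+0.937600+0.927300+0.905500+0.879900))/(1+1473/54550) = 8527/10000 ≈ 0.852700
step 7 [7y] bond c/1=17/200: DF=(554587/400000 − 17/200·(0.952000+0.937600+0.927300+0.905500+0.879900+0.852700))/(1+17/200) = 1701/2000 ≈ 0.850500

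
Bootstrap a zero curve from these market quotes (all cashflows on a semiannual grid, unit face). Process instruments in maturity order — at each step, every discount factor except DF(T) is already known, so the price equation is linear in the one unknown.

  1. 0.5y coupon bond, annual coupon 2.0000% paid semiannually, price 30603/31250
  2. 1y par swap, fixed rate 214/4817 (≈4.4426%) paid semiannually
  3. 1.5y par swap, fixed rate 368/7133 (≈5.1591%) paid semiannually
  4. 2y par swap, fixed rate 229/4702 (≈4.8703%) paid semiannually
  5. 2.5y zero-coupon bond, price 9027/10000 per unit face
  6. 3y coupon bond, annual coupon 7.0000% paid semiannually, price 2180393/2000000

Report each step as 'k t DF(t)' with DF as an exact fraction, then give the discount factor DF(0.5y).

step 1 [0.5y] bond c/2=1/100: DF=(30603/31250 − 1/100·(0))/(1+1/100) = 606/625 ≈ 0.969600
step 2 [1y] swap r/2=107/4817: DF=(1 − 107/4817·(0.969600))/(1+107/4817) = 2393/2500 ≈ 0.957200
step 3 [1.5y] swap r/2=184/7133: DF=(1 − 184/7133·(0.969600+0.957200))/(1+184/7133) = 579/625 ≈ 0.926400
step 4 [2y] swap r/2=229/9404: DF=(1 − 229/9404·(0.969600+0.957200+0.926400))/(1+229/9404) = 2271/2500 ≈ 0.908400
step 5 [2.5y] zero: DF = P = 9027/10000 ≈ 0.902700
step 6 [3y] bond c/2=7/200: DF=(2180393/2000000 − 7/200·(0.969600+0.957200+0.926400+0.908400+0.902700))/(1+7/200) = 2239/2500 ≈ 0.895600

1 1/2 606/625
2 1 2393/2500
3 3/2 579/625
4 2 2271/2500
5 5/2 9027/10000
6 3 2239/2500
DF(0.5y) = 606/625 ≈ 0.969600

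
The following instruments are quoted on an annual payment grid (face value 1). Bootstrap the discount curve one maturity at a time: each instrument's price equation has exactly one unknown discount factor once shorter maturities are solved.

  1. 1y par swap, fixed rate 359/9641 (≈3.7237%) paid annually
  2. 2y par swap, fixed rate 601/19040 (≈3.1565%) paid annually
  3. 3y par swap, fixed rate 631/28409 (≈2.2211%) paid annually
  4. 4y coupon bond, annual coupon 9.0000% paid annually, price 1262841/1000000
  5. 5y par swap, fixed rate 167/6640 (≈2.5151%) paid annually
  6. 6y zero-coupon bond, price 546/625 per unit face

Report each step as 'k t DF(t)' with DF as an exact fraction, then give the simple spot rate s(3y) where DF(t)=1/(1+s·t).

step 1 [1y] swap r/1=359/9641: DF=(1 − 359/9641·(0))/(1+359/9641) = 9641/10000 ≈ 0.964100
step 2 [2y] swap r/1=601/19040: DF=(1 − 601/19040·(0.964100))/(1+601/19040) = 9399/10000 ≈ 0.939900
step 3 [3y] swap r/1=631/28409: DF=(1 − 631/28409·(0.964100+0.939900))/(1+631/28409) = 9369/10000 ≈ 0.936900
step 4 [4y] bond c/1=9/100: DF=(1262841/1000000 − 9/100·(0.964100+0.939900+0.936900))/(1+9/100) = 231/250 ≈ 0.924000
step 5 [5y] swap r/1=167/6640: DF=(1 − 167/6640·(0.964100+0.939900+0.936900+0.924000))/(1+167/6640) = 8831/10000 ≈ 0.883100
step 6 [6y] zero: DF = P = 546/625 ≈ 0.873600

1 1 9641/10000
2 2 9399/10000
3 3 9369/10000
4 4 231/250
5 5 8831/10000
6 6 546/625
s(3y) = (1/(9369/10000) − 1)/(3) = 631/28107 ≈ 2.2450%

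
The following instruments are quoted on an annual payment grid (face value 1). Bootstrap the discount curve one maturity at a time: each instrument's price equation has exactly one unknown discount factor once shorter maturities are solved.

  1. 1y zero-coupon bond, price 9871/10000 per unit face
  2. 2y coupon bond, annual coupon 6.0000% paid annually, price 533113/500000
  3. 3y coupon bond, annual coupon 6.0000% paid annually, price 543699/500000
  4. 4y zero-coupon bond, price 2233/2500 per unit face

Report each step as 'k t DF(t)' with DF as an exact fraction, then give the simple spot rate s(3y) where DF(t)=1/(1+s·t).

1 1 9871/10000
2 2 19/20
3 3 4581/5000
4 4 2233/2500
s(3y) = (1/(4581/5000) − 1)/(3) = 419/13743 ≈ 3.0488%

step 1 [1y] zero: DF = P = 9871/10000 ≈ 0.987100
step 2 [2y] bond c/1=3/50: DF=(533113/500000 − 3/50·(0.987100))/(1+3/50) = 19/20 ≈ 0.950000
step 3 [3y] bond c/1=3/50: DF=(543699/500000 − 3/50·(0.987100+0.950000))/(1+3/50) = 4581/5000 ≈ 0.916200
step 4 [4y] zero: DF = P = 2233/2500 ≈ 0.893200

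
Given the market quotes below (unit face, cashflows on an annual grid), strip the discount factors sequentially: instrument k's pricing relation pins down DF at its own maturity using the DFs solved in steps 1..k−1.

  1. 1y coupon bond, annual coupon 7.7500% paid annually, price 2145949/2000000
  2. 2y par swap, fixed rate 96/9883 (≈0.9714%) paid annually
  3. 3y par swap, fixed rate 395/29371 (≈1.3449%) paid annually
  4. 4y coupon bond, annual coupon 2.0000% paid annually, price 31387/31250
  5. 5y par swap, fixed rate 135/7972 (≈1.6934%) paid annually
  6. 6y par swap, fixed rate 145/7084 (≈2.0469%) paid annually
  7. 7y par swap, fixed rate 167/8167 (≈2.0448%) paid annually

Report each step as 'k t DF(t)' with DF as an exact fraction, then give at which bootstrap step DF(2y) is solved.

step 1 [1y] bond c/1=31/400: DF=(2145949/2000000 − 31/400·(0))/(1+31/400) = 4979/5000 ≈ 0.995800
step 2 [2y] swap r/1=96/9883: DF=(1 − 96/9883·(0.995800))/(1+96/9883) = 613/625 ≈ 0.980800
step 3 [3y] swap r/1=395/29371: DF=(1 − 395/29371·(0.995800+0.980800))/(1+395/29371) = 1921/2000 ≈ 0.960500
step 4 [4y] bond c/1=1/50: DF=(31387/31250 − 1/50·(0.995800+0.980800+0.960500))/(1+1/50) = 9271/10000 ≈ 0.927100
step 5 [5y] swap r/1=135/7972: DF=(1 − 135/7972·(0.995800+0.980800+0.960500+0.927100))/(1+135/7972) = 919/1000 ≈ 0.919000
step 6 [6y] swap r/1=145/7084: DF=(1 − 145/7084·(0.995800+0.980800+0.960500+0.927100+0.919000))/(1+145/7084) = 221/250 ≈ 0.884000
step 7 [7y] swap r/1=167/8167: DF=(1 − 167/8167·(0.995800+0.980800+0.960500+0.927100+0.919000+0.884000))/(1+167/8167) = 1083/1250 ≈ 0.866400

1 1 4979/5000
2 2 613/625
3 3 1921/2000
4 4 9271/10000
5 5 919/1000
6 6 221/250
7 7 1083/1250
DF(2y) is solved at step 2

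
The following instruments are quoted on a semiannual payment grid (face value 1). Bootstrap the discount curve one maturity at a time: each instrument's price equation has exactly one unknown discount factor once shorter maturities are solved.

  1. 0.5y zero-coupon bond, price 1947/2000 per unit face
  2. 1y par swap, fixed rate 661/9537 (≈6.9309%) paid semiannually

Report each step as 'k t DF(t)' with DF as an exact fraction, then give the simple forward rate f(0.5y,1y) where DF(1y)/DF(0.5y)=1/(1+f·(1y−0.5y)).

step 1 [0.5y] zero: DF = P = 1947/2000 ≈ 0.973500
step 2 [1y] swap r/2=661/19074: DF=(1 − 661/19074·(0.973500))/(1+661/19074) = 9339/10000 ≈ 0.933900

1 1/2 1947/2000
2 1 9339/10000
f(0.5y,1y) = ((1947/2000)/(9339/10000) − 1)/(1/2) = 24/283 ≈ 8.4806%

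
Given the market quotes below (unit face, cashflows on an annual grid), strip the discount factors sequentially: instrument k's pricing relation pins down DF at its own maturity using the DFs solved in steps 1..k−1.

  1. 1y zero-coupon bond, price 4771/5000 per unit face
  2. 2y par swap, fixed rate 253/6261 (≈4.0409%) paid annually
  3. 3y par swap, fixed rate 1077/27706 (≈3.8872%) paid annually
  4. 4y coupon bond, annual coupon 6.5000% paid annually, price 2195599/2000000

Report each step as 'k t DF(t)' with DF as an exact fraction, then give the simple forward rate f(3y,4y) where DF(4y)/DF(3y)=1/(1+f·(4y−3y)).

1 1 4771/5000
2 2 9241/10000
3 3 8923/10000
4 4 8617/10000
f(3y,4y) = ((8923/10000)/(8617/10000) − 1)/(1) = 306/8617 ≈ 3.5511%

step 1 [1y] zero: DF = P = 4771/5000 ≈ 0.954200
step 2 [2y] swap r/1=253/6261: DF=(1 − 253/6261·(0.954200))/(1+253/6261) = 9241/10000 ≈ 0.924100
step 3 [3y] swap r/1=1077/27706: DF=(1 − 1077/27706·(0.954200+0.924100))/(1+1077/27706) = 8923/10000 ≈ 0.892300
step 4 [4y] bond c/1=13/200: DF=(2195599/2000000 − 13/200·(0.954200+0.924100+0.892300))/(1+13/200) = 8617/10000 ≈ 0.861700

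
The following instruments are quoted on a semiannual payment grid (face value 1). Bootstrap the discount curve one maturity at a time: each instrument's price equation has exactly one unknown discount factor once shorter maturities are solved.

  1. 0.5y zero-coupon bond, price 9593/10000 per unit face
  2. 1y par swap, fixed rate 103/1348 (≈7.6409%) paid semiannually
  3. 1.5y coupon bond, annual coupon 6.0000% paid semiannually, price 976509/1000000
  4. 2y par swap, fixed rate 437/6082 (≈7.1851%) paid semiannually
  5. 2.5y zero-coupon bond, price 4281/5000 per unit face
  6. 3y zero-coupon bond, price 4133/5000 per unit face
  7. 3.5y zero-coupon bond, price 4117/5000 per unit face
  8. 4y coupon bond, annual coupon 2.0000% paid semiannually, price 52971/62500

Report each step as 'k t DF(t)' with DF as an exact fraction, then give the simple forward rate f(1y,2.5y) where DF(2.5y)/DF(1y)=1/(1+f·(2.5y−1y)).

step 1 [0.5y] zero: DF = P = 9593/10000 ≈ 0.959300
step 2 [1y] swap r/2=103/2696: DF=(1 − 103/2696·(0.959300))/(1+103/2696) = 9279/10000 ≈ 0.927900
step 3 [1.5y] bond c/2=3/100: DF=(976509/1000000 − 3/100·(0.959300+0.927900))/(1+3/100) = 8931/10000 ≈ 0.893100
step 4 [2y] swap r/2=437/12164: DF=(1 − 437/12164·(0.959300+0.927900+0.893100))/(1+437/12164) = 8689/10000 ≈ 0.868900
step 5 [2.5y] zero: DF = P = 4281/5000 ≈ 0.856200
step 6 [3y] zero: DF = P = 4133/5000 ≈ 0.826600
step 7 [3.5y] zero: DF = P = 4117/5000 ≈ 0.823400
step 8 [4y] bond c/2=1/100: DF=(52971/62500 − 1/100·(0.959300+0.927900+0.893100+0.868900+0.856200+0.826600+0.823400))/(1+1/100) = 3891/5000 ≈ 0.778200

1 1/2 9593/10000
2 1 9279/10000
3 3/2 8931/10000
4 2 8689/10000
5 5/2 4281/5000
6 3 4133/5000
7 7/2 4117/5000
8 4 3891/5000
f(1y,2.5y) = ((9279/10000)/(4281/5000) − 1)/(3/2) = 239/4281 ≈ 5.5828%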